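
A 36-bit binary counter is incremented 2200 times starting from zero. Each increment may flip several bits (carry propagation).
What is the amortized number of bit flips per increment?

Bit i flips on every 2^i-th increment, so over 2200 increments bit i flips floor(2200/2^i) times. Summing over i: total flips < 2 * 2200. Amortized: < 2 = O(1) per increment.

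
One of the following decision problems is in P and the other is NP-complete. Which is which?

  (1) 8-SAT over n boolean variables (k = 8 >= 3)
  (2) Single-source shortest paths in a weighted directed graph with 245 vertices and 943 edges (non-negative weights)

(1) is NP-complete: 3-SAT is NP-complete (Cook-Levin); k-SAT for k>=3 reduces from 3-SAT.
(2) is P: Dijkstra's algorithm runs in O((V+E) log V).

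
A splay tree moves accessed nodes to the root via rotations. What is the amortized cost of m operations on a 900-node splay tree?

Using a potential function Phi = sum of log(size of subtree) for each node, each splay operation has amortized cost O(log n) where n = 900. Bad individual operations (O(n)) are offset by decreased potential.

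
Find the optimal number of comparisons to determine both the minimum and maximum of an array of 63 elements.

Naive approach: 124 comparisons (62 for max + 62 for min).
Optimal: Compare elements in pairs first (floor(n/2) = 31 comparisons), then find max among winners and min among losers (31 comparisons each).
Total: ceil(3n/2) - 2 = 93 comparisons. An adversary argument shows this is also a lower bound.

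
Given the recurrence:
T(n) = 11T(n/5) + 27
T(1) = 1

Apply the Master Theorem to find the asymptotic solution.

a=11, b=5, f(n)=27. log_5(11) = 1.49. Case 1 of Master Theorem: T(n) = O(n^1.49).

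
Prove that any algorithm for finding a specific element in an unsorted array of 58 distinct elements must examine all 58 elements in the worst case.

Adversary argument: if the algorithm examines fewer than 58 elements, the adversary places the target in an unexamined position. The algorithm cannot distinguish 'not present' from 'in unexamined position'.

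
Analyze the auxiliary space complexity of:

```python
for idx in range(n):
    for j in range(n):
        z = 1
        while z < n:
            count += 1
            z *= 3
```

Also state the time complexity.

Space complexity: O(1).
Only a constant amount of auxiliary storage is used; nothing grows with n.
Time complexity: O(n^2 log n).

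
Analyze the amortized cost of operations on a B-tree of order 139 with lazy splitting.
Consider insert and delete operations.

In a B-tree of order 139, a node splits when it has 139 keys. With lazy splitting, we use potential Phi = number of full nodes + number of near-empty nodes. Each split costs O(1) but reduces potential. Between splits, at least 69 insertions must occur in that node. Amortized structural cost is O(1) per operation, plus O(log_139 n) traversal.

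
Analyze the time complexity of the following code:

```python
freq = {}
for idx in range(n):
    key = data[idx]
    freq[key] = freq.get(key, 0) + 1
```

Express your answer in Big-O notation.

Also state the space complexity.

Time complexity: O(n).
Space complexity: O(n).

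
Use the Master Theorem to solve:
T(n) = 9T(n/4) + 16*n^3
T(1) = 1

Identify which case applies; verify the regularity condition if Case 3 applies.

a=9, b=4, f(n)=16*n^3.
log_4(9) = 1.585 < 3.
f(n) = Omega(n^(1.585+epsilon)) for some epsilon > 0, so Case 3 is the candidate.
Regularity: a*f(n/b) = 9*16*(n/4)^3 = (9/64)*16*n^3 <= c*f(n) with c = 9/64 < 1. Satisfied.
Case 3: T(n) = Theta(n^3).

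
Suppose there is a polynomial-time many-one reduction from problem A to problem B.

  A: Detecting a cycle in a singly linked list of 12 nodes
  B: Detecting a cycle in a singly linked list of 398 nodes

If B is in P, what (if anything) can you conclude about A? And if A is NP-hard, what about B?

A poly-time reduction A <=_p B means any A-instance can be transformed to a B-instance in poly time.
If B is in P: compose the reduction with B's poly-time algorithm to solve A in poly time, so A is in P.
If A is NP-hard: every NP problem reduces to A, which reduces to B; composing reductions, every NP problem reduces to B, so B is NP-hard.
(Here in fact A is P and B is P.)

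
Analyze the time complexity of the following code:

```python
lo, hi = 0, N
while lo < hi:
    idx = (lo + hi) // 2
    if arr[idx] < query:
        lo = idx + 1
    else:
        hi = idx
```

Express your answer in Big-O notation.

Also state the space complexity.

Time complexity: O(log n).
Space complexity: O(1).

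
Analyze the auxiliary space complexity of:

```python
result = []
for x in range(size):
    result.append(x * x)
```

Space complexity: O(n).
Auxiliary storage grows linearly with the input size n in the worst case.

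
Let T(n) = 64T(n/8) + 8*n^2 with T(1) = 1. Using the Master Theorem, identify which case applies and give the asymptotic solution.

a=64, b=8, f(n)=8*n^2.
log_8(64) = 2, so n^(log_b(a)) = n^2.
f(n) = Theta(n^2), so Case 2 applies.
T(n) = Theta(n^2 log n).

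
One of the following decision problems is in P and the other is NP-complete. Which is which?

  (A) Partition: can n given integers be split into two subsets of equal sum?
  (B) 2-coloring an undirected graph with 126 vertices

(A) is NP-complete: Subset Sum reduces to it (one of Karp's 21 NP-complete problems).
(B) is P: 2-coloring is bipartiteness testing via BFS, O(V+E).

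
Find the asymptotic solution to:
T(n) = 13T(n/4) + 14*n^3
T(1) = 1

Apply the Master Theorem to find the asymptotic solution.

a=13, b=4, f(n)=14*n^3. log_4(13) = 1.85 < 3. Case 3: T(n) = O(n^3).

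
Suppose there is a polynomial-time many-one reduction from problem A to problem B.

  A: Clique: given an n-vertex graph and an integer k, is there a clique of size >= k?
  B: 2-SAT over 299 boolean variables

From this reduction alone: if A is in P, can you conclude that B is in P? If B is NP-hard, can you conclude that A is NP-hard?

A poly-time reduction A <=_p B transfers tractability DOWN (B easy => A easy) and hardness UP (A hard => B hard), not the reverse.
From A in P, the reduction alone does NOT give B in P: any problem in P trivially reduces to SAT, yet SAT is not known to be in P.
From B NP-hard, the reduction alone does NOT give A NP-hard: again, easy problems reduce to hard ones.
(Here in fact A is NP-complete and B is in P, so no such reduction is known -- its existence would imply P = NP; the analysis concerns only what the assumed reduction would or would not let you conclude.)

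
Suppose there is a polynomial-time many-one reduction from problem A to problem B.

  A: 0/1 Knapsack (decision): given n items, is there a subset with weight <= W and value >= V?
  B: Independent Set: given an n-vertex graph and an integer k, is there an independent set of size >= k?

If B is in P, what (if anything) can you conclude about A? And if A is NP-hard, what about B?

A poly-time reduction A <=_p B means any A-instance can be transformed to a B-instance in poly time.
If B is in P: compose the reduction with B's poly-time algorithm to solve A in poly time, so A is in P.
If A is NP-hard: every NP problem reduces to A, which reduces to B; composing reductions, every NP problem reduces to B, so B is NP-hard.
(Here in fact A is NP-complete and B is NP-complete.)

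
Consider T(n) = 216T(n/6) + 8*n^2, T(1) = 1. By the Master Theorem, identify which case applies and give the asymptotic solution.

a=216, b=6, f(n)=8*n^2.
log_6(216) = 3 > 2.
Since f(n) = O(n^2) is polynomially smaller than n^3, Case 1 applies.
T(n) = Theta(n^3).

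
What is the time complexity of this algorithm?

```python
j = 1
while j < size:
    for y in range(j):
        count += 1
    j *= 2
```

Time complexity: O(n).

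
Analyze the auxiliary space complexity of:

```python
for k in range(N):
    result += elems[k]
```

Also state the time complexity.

Space complexity: O(1).
Only a constant amount of auxiliary storage is used; nothing grows with n.
Time complexity: O(n).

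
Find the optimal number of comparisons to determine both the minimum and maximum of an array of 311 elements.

Naive approach: 620 comparisons (310 for max + 310 for min).
Optimal: Compare elements in pairs first (floor(n/2) = 155 comparisons), then find max among winners and min among losers (155 comparisons each).
Total: ceil(3n/2) - 2 = 465 comparisons. An adversary argument shows this is also a lower bound.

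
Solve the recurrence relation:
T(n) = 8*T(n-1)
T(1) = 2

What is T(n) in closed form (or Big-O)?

Each step multiplies by 8. T(n) = T(1)*8^(n-1) = 2*8^(n-1).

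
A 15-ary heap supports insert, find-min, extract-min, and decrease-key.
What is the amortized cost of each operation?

The 15-ary heap has height O(log_15 n). Insert sifts up: O(log_15 n). Find-min reads the root: O(1). Extract-min sifts down comparing 15 children per level: O(15 * log_15 n). Decrease-key sifts up: O(log_15 n).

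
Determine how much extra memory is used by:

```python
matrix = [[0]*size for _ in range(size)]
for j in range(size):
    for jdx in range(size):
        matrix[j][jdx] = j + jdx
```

Space complexity: O(n^2).
A 2D structure of size n x n is allocated.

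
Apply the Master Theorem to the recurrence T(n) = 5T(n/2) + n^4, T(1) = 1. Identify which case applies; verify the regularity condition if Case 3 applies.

a=5, b=2, f(n)=n^4.
log_2(5) = 2.322 < 4.
f(n) = Omega(n^(2.322+epsilon)) for some epsilon > 0, so Case 3 is the candidate.
Regularity: a*f(n/b) = 5*1*(n/2)^4 = (5/16)*1*n^4 <= c*f(n) with c = 5/16 < 1. Satisfied.
Case 3: T(n) = Theta(n^4).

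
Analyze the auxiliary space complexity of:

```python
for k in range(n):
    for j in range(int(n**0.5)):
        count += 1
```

Space complexity: O(1).
Only a constant amount of auxiliary storage is used; nothing grows with n.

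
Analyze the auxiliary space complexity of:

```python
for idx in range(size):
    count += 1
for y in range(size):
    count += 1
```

Space complexity: O(1).
Only a constant amount of auxiliary storage is used; nothing grows with n.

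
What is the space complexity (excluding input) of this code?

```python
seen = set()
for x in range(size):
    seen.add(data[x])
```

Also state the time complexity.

Space complexity: O(n).
Auxiliary storage grows linearly with the input size n in the worst case.
Time complexity: O(n).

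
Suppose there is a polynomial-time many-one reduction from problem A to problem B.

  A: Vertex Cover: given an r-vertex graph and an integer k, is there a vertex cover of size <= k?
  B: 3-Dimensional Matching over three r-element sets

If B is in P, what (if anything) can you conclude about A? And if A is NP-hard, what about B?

A poly-time reduction A <=_p B means any A-instance can be transformed to a B-instance in poly time.
If B is in P: compose the reduction with B's poly-time algorithm to solve A in poly time, so A is in P.
If A is NP-hard: every NP problem reduces to A, which reduces to B; composing reductions, every NP problem reduces to B, so B is NP-hard.
(Here in fact A is NP-complete and B is NP-complete.)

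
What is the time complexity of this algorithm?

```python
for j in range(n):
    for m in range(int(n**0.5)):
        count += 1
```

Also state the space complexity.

Time complexity: O(n * sqrt(n)).
Space complexity: O(1).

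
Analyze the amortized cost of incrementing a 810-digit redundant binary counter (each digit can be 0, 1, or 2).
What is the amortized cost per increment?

A redundant counter on 810 digits allows digit values 0, 1, 2. Increment adds 1 to the least significant digit and carries any 2 to a 0 plus +1 on the next digit. With potential Phi = (number of 2-digits), each increment does O(1) actual work plus a chain of carries, each of which decreases Phi by 1. Amortized O(1).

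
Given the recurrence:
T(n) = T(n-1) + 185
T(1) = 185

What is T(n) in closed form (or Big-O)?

Unrolling: T(n) = T(n-1) + 185 = T(n-2) + 2*185 = ... = T(1) + (n-1)*185 = 185 + (n-1)*185 = 185n.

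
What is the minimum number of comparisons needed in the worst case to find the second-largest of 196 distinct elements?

Lower bound: finding the max needs 196-1 comparisons. By the adversary weight-doubling argument, the max must personally win >= ceil(log_2(196)) = 8 comparisons; the 2nd-largest is among those 8 losers, needing 8-1 more comparisons. Total >= 196-1 + 8-1 = 202. A balanced knockout tournament achieves this.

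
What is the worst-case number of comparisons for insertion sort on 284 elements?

Insertion sort on reverse-sorted input: 1 + 2 + ... + (284-1) = 40186 comparisons.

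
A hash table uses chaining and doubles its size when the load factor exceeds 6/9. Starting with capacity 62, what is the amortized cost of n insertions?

Rehashing occurs when load exceeds 6/9. Total rehash cost is geometric series summing to O(n). Each insertion itself is O(1). Amortized: O(1).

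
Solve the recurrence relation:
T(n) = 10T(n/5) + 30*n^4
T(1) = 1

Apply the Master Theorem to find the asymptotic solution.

a=10, b=5, f(n)=30*n^4. log_5(10) = 1.431 < 4. Case 3: T(n) = O(n^4).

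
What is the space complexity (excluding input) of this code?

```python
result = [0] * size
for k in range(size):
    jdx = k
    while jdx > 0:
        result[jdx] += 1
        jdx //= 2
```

Space complexity: O(n).
Auxiliary storage grows linearly with the input size n in the worst case.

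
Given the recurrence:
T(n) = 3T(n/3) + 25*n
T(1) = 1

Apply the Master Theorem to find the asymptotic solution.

a=3, b=3, f(n)=25*n. log_3(3) = 1. Case 2: T(n) = O(n log n).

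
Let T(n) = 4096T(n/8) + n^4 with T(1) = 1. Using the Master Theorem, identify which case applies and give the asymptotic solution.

a=4096, b=8, f(n)=n^4.
log_8(4096) = 4, so n^(log_b(a)) = n^4.
f(n) = Theta(n^4), so Case 2 applies.
T(n) = Theta(n^4 log n).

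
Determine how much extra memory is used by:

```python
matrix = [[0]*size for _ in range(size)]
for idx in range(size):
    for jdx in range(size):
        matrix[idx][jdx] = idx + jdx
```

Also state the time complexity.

Space complexity: O(n^2).
A 2D structure of size n x n is allocated.
Time complexity: O(n^2).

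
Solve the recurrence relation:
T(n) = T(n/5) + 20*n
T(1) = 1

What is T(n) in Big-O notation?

Geometric series: 20*n*(1 + 1/5 + 1/5^2 + ...) = O(n). T(n) = O(n).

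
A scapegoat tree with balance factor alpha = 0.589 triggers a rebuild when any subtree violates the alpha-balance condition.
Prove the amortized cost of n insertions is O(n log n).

Define potential Phi = c * sum of |size(left(v)) - size(right(v))| over all nodes. An insertion at depth d costs O(d) = O(log n) and increases Phi by O(log n). When a rebuild of subtree of size s occurs, it costs O(s) but reduces Phi by Omega(s). With alpha = 0.589, between rebuilds Omega(s) insertions must occur. Amortized cost per insertion: O(log n).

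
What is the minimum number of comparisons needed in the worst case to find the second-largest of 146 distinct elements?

Lower bound: finding the max needs 146-1 comparisons. By the adversary weight-doubling argument, the max must personally win >= ceil(log_2(146)) = 8 comparisons; the 2nd-largest is among those 8 losers, needing 8-1 more comparisons. Total >= 146-1 + 8-1 = 152. A balanced knockout tournament achieves this.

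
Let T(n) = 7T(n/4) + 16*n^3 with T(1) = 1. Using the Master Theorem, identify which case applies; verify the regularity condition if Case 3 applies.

a=7, b=4, f(n)=16*n^3.
log_4(7) = 1.404 < 3.
f(n) = Omega(n^(1.404+epsilon)) for some epsilon > 0, so Case 3 is the candidate.
Regularity: a*f(n/b) = 7*16*(n/4)^3 = (7/64)*16*n^3 <= c*f(n) with c = 7/64 < 1. Satisfied.
Case 3: T(n) = Theta(n^3).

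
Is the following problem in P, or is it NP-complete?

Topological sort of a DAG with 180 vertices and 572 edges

This problem is in P: DFS-based topological sort runs in O(V+E).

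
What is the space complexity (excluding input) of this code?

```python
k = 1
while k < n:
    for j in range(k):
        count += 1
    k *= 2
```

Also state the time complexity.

Space complexity: O(1).
Only a constant amount of auxiliary storage is used; nothing grows with n.
Time complexity: O(n).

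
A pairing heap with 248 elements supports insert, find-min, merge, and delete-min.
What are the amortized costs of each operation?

Pairing heaps are self-adjusting heap-ordered trees. Insert and merge link two roots: O(1). Find-min reads the root: O(1). Delete-min removes the root, then pairs children in two passes; amortized cost is O(log 248) = O(log n).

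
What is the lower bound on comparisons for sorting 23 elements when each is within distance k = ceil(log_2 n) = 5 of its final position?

Partition the 23 positions into floor(n/k) blocks of k = 5 consecutive positions; any permutation within a block keeps every element within k of its final position, so there are at least (k!)^(n/k) distinguishable inputs. Lower bound: log_2((k!)^(n/k)) = (n/k) * log_2(k!) = Theta(n log k); with k = ceil(log_2 n), this is Omega(n log log n).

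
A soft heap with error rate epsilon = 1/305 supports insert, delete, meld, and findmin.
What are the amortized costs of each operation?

Soft heaps (Chazelle) allow up to an epsilon = 1/305 fraction of elements to have corrupted (raised) keys. Insert is O(log(1/epsilon)) = O(log 305) amortized -- the structure maintains heap-ordered binary trees of rank bounded by O(log(1/epsilon)). Meld concatenates root lists: O(1) amortized. Delete and findmin are O(1) amortized.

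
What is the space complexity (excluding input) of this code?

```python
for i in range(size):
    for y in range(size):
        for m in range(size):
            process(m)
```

Space complexity: O(1).
Only a constant amount of auxiliary storage is used; nothing grows with n.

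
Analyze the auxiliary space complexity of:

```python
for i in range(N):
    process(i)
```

Space complexity: O(1).
Only a constant amount of auxiliary storage is used; nothing grows with n.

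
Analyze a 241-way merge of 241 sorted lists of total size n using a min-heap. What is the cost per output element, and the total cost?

Maintain a min-heap of size 241 holding the current head of each list. Each output step does one extract-min (O(log 241)) and one insert of that list's next element (O(log 241)). Each of the n elements passes through the heap exactly once, so the total cost is O(n log 241), i.e. O(log 241) per output element.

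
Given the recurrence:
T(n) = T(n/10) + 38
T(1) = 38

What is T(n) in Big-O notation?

Each step divides n by 10 and adds 38. After log_10(n) steps, T(n) = O(log n).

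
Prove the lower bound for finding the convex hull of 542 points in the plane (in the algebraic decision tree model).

Reduction from sorting: given 542 numbers x_1,...,x_{542}, map x_i to the point (x_i, x_i^2) on the parabola y = x^2. All points are on the convex hull, and walking the hull gives them in sorted x-order. Since sorting requires Omega(n log n), so does planar convex hull.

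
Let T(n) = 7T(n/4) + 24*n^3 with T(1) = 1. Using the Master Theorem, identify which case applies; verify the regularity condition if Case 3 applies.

a=7, b=4, f(n)=24*n^3.
log_4(7) = 1.404 < 3.
f(n) = Omega(n^(1.404+epsilon)) for some epsilon > 0, so Case 3 is the candidate.
Regularity: a*f(n/b) = 7*24*(n/4)^3 = (7/64)*24*n^3 <= c*f(n) with c = 7/64 < 1. Satisfied.
Case 3: T(n) = Theta(n^3).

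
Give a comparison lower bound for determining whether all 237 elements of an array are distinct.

In the algebraic decision-tree model, the YES region for element distinctness on 237 elements has 237! connected components (one per ordering). Ben-Or's theorem then gives a lower bound of Omega(log(n!)) = Omega(n log n).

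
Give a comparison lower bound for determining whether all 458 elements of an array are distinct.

In the algebraic decision-tree model, the YES region for element distinctness on 458 elements has 458! connected components (one per ordering). Ben-Or's theorem then gives a lower bound of Omega(log(n!)) = Omega(n log n).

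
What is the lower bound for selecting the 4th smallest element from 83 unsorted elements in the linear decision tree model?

Selecting the 4th smallest of 83 elements requires Omega(n) comparisons. Every element must be compared at least once. The BFPRT algorithm achieves O(n), making this tight.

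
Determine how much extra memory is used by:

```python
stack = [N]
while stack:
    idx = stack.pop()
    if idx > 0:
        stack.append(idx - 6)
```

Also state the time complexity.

Space complexity: O(1).
Only a constant amount of auxiliary storage is used; nothing grows with n.
Time complexity: O(n).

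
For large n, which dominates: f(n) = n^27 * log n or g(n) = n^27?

f(n) = n^27 * log n grows faster: extra log n factor -> infinity.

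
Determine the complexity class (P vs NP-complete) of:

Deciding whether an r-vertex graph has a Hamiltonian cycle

This problem is NP-complete: one of Karp's 21 NP-complete problems.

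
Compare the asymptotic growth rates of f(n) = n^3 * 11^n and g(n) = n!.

g(n) = n! grows faster: by Stirling n! ~ (n/e)^n sqrt(2*pi*n); (n/e)^n eventually dominates n^3 * 11^n.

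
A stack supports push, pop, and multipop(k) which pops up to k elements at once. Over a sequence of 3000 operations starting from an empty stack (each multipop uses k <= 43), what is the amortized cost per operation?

Each element is pushed exactly once and popped at most once (whether by pop or as part of a multipop). So the total number of individual pops over the whole sequence is at most the number of pushes, which is at most 3000. Total work <= 2 * 3000, hence O(1) amortized per operation.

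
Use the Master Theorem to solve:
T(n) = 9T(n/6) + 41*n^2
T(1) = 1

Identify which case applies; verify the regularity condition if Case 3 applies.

a=9, b=6, f(n)=41*n^2.
log_6(9) = 1.226 < 2.
f(n) = Omega(n^(1.226+epsilon)) for some epsilon > 0, so Case 3 is the candidate.
Regularity: a*f(n/b) = 9*41*(n/6)^2 = (9/36)*41*n^2 <= c*f(n) with c = 9/36 < 1. Satisfied.
Case 3: T(n) = Theta(n^2).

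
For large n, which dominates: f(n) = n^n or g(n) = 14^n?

f(n) = n^n grows faster: n^n / 14^n = (n/14)^n -> infinity once n > 14.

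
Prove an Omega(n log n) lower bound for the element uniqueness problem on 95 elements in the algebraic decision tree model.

In the algebraic decision tree model, element uniqueness on 95 elements is equivalent to determining which cell of an arrangement of C(95,2) = 4465 hyperplanes x_i = x_j contains the input point. Ben-Or's theorem shows this requires Omega(n log n).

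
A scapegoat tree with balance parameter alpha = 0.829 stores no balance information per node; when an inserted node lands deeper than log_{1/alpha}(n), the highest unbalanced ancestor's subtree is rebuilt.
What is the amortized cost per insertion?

Search/insert path is O(log n). A rebuild of a subtree of size s costs O(s), but with alpha = 0.829 at least Omega(s) insertions must have occurred in that subtree since its last rebuild. Charging O(1) of the rebuild to each such insertion gives O(log n) amortized.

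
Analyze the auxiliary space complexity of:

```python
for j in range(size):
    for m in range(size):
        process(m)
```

Space complexity: O(1).
Only a constant amount of auxiliary storage is used; nothing grows with n.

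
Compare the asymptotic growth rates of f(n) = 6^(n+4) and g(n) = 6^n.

f(n) = 6^(n+4) and g(n) = 6^n are Theta of each other: 6^(n+4) = 6^4 * 6^n = Theta(6^n).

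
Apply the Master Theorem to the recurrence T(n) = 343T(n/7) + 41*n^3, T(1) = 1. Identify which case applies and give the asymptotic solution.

a=343, b=7, f(n)=41*n^3.
log_7(343) = 3, so n^(log_b(a)) = n^3.
f(n) = Theta(n^3), so Case 2 applies.
T(n) = Theta(n^3 log n).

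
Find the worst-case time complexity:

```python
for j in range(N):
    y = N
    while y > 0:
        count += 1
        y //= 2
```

Time complexity: O(n log n).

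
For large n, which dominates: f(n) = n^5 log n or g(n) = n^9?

g(n) = n^9 grows faster: n^9 / (n^5 log n) = n^4/log n -> infinity.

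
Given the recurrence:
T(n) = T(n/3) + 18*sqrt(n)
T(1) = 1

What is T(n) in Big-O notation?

Each level contributes sqrt(n/3^k). Geometric series with ratio 1/sqrt(3) < 1 sums to O(sqrt(n)).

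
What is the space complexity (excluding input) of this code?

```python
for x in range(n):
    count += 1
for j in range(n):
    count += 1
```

Space complexity: O(1).
Only a constant amount of auxiliary storage is used; nothing grows with n.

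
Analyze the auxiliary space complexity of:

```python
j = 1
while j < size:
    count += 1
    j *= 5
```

Space complexity: O(1).
Only a constant amount of auxiliary storage is used; nothing grows with n.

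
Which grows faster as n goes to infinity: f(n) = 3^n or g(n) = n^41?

f(n) = 3^n grows faster: any exponential with base > 1 dominates every polynomial.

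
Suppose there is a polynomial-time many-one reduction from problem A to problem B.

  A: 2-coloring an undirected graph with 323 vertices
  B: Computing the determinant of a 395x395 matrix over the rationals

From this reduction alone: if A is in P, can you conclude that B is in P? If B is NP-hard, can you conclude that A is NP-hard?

A poly-time reduction A <=_p B transfers tractability DOWN (B easy => A easy) and hardness UP (A hard => B hard), not the reverse.
From A in P, the reduction alone does NOT give B in P: any problem in P trivially reduces to SAT, yet SAT is not known to be in P.
From B NP-hard, the reduction alone does NOT give A NP-hard: again, easy problems reduce to hard ones.
(Here in fact A is P and B is P.)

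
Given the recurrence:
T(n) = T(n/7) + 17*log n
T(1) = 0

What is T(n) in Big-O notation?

Each of the log_7(n) levels adds O(log n). T(n) = O(log^2 n).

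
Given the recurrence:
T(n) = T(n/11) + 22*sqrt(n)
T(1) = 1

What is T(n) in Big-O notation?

Each level contributes sqrt(n/11^k). Geometric series with ratio 1/sqrt(11) < 1 sums to O(sqrt(n)).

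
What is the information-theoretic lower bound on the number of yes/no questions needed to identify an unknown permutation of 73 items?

There are 73! = 4470115461512684340891257138125051110076800700282905015819080092370422104067183317016903680000000000000000 permutations. Each yes/no question gives at most 1 bit, so at least ceil(log_2(4470115461512684340891257138125051110076800700282905015819080092370422104067183317016903680000000000000000)) = 351 questions are needed.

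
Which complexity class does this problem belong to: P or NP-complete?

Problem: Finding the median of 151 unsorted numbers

This problem is in P: linear-time selection (median-of-medians) runs in O(n).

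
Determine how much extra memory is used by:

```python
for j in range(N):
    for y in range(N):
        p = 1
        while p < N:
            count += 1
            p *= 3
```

Space complexity: O(1).
Only a constant amount of auxiliary storage is used; nothing grows with n.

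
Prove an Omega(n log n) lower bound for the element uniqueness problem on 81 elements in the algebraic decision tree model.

In the algebraic decision tree model, element uniqueness on 81 elements is equivalent to determining which cell of an arrangement of C(81,2) = 3240 hyperplanes x_i = x_j contains the input point. Ben-Or's theorem shows this requires Omega(n log n).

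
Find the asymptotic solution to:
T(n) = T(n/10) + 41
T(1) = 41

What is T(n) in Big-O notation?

Each step divides n by 10 and adds 41. After log_10(n) steps, T(n) = O(log n).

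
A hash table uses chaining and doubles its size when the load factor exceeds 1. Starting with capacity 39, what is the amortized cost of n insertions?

Rehashing occurs when load exceeds 1. Total rehash cost is geometric series summing to O(n). Each insertion itself is O(1). Amortized: O(1).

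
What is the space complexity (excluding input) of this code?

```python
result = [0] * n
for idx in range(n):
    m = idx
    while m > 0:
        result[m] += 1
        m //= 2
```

Space complexity: O(n).
Auxiliary storage grows linearly with the input size n in the worst case.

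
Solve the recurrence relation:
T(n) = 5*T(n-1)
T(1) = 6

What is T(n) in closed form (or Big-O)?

Each step multiplies by 5. T(n) = T(1)*5^(n-1) = 6*5^(n-1).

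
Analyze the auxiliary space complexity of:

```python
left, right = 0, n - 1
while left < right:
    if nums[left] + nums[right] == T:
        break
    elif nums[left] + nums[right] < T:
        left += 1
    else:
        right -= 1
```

Space complexity: O(1).
Only a constant amount of auxiliary storage is used; nothing grows with n.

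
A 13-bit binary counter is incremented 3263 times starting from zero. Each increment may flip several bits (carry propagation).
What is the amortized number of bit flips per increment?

Bit i flips on every 2^i-th increment, so over 3263 increments bit i flips floor(3263/2^i) times. Summing over i: total flips < 2 * 3263. Amortized: < 2 = O(1) per increment.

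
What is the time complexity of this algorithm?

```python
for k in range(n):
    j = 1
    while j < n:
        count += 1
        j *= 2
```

Time complexity: O(n log n).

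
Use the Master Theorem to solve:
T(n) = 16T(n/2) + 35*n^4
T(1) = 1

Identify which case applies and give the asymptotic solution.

a=16, b=2, f(n)=35*n^4.
log_2(16) = 4, so n^(log_b(a)) = n^4.
f(n) = Theta(n^4), so Case 2 applies.
T(n) = Theta(n^4 log n).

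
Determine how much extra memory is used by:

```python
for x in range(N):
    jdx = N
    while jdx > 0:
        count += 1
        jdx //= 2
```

Space complexity: O(1).
Only a constant amount of auxiliary storage is used; nothing grows with n.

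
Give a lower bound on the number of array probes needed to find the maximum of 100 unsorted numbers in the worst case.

Adversary: any unprobed cell could hold a value larger than everything seen so far. If fewer than 100 cells are probed, the adversary places the max in an unprobed cell. So all 100 cells must be examined; together with 100-1 comparisons this is tight.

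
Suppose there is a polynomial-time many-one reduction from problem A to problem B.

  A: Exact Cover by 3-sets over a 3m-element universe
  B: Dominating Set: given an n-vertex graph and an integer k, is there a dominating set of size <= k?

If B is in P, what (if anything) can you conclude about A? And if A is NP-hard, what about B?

A poly-time reduction A <=_p B means any A-instance can be transformed to a B-instance in poly time.
If B is in P: compose the reduction with B's poly-time algorithm to solve A in poly time, so A is in P.
If A is NP-hard: every NP problem reduces to A, which reduces to B; composing reductions, every NP problem reduces to B, so B is NP-hard.
(Here in fact A is NP-complete and B is NP-complete.)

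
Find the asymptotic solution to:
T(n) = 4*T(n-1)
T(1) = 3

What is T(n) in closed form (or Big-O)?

Each step multiplies by 4. T(n) = T(1)*4^(n-1) = 3*4^(n-1).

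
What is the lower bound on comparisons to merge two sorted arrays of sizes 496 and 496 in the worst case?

Adversary: with |496 - 496| <= 1 the inputs can be fully interleaved so that every adjacent pair in the merged output comes from different arrays. Then each of the 991 adjacent pairs must be directly compared, or the algorithm cannot determine their relative order. Standard merge meets this bound.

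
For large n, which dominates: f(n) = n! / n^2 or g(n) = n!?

g(n) = n! grows faster: the ratio n!/(n!/n^2) = n^2 -> infinity.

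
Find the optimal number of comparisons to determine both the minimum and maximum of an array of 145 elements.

Naive approach: 288 comparisons (144 for max + 144 for min).
Optimal: Compare elements in pairs first (floor(n/2) = 72 comparisons), then find max among winners and min among losers (72 comparisons each).
Total: ceil(3n/2) - 2 = 216 comparisons. An adversary argument shows this is also a lower bound.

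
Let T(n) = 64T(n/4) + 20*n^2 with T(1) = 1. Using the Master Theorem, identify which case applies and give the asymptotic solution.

a=64, b=4, f(n)=20*n^2.
log_4(64) = 3 > 2.
Since f(n) = O(n^2) is polynomially smaller than n^3, Case 1 applies.
T(n) = Theta(n^3).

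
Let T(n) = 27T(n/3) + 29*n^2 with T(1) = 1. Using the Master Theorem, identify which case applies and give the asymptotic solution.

a=27, b=3, f(n)=29*n^2.
log_3(27) = 3 > 2.
Since f(n) = O(n^2) is polynomially smaller than n^3, Case 1 applies.
T(n) = Theta(n^3).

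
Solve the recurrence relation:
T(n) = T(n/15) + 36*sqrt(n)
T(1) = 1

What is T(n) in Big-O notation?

Each level contributes sqrt(n/15^k). Geometric series with ratio 1/sqrt(15) < 1 sums to O(sqrt(n)).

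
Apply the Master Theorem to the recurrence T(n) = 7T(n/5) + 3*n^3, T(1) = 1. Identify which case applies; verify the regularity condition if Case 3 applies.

a=7, b=5, f(n)=3*n^3.
log_5(7) = 1.209 < 3.
f(n) = Omega(n^(1.209+epsilon)) for some epsilon > 0, so Case 3 is the candidate.
Regularity: a*f(n/b) = 7*3*(n/5)^3 = (7/125)*3*n^3 <= c*f(n) with c = 7/125 < 1. Satisfied.
Case 3: T(n) = Theta(n^3).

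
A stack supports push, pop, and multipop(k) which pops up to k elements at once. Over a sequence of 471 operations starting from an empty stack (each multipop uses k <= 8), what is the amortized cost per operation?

Each element is pushed exactly once and popped at most once (whether by pop or as part of a multipop). So the total number of individual pops over the whole sequence is at most the number of pushes, which is at most 471. Total work <= 2 * 471, hence O(1) amortized per operation.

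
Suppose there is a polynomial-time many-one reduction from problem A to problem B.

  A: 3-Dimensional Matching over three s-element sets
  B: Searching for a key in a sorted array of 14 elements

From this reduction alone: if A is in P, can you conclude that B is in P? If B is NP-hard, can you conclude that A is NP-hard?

A poly-time reduction A <=_p B transfers tractability DOWN (B easy => A easy) and hardness UP (A hard => B hard), not the reverse.
From A in P, the reduction alone does NOT give B in P: any problem in P trivially reduces to SAT, yet SAT is not known to be in P.
From B NP-hard, the reduction alone does NOT give A NP-hard: again, easy problems reduce to hard ones.
(Here in fact A is NP-complete and B is in P, so no such reduction is known -- its existence would imply P = NP; the analysis concerns only what the assumed reduction would or would not let you conclude.)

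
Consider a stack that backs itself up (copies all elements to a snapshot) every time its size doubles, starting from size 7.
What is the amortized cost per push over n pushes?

Backups occur at sizes 7, 14, 28, ..., copying 7 + 14 + 28 + ... <= 2n elements total (geometric series). Spread over n pushes, the amortized backup cost is O(1) per push.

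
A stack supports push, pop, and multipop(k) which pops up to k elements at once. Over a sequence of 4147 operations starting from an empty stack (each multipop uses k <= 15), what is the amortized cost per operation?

Each element is pushed exactly once and popped at most once (whether by pop or as part of a multipop). So the total number of individual pops over the whole sequence is at most the number of pushes, which is at most 4147. Total work <= 2 * 4147, hence O(1) amortized per operation.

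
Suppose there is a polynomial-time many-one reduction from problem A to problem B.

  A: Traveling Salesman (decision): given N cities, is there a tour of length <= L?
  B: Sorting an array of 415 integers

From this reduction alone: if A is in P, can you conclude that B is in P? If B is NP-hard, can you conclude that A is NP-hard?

A poly-time reduction A <=_p B transfers tractability DOWN (B easy => A easy) and hardness UP (A hard => B hard), not the reverse.
From A in P, the reduction alone does NOT give B in P: any problem in P trivially reduces to SAT, yet SAT is not known to be in P.
From B NP-hard, the reduction alone does NOT give A NP-hard: again, easy problems reduce to hard ones.
(Here in fact A is NP-complete and B is in P, so no such reduction is known -- its existence would imply P = NP; the analysis concerns only what the assumed reduction would or would not let you conclude.)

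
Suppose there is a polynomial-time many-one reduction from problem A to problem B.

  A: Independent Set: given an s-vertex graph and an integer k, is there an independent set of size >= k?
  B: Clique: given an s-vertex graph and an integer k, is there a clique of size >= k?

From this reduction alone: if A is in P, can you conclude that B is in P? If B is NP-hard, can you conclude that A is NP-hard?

A poly-time reduction A <=_p B transfers tractability DOWN (B easy => A easy) and hardness UP (A hard => B hard), not the reverse.
From A in P, the reduction alone does NOT give B in P: any problem in P trivially reduces to SAT, yet SAT is not known to be in P.
From B NP-hard, the reduction alone does NOT give A NP-hard: again, easy problems reduce to hard ones.
(Here in fact A is NP-complete and B is NP-complete.)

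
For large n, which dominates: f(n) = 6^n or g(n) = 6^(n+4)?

f(n) = 6^n and g(n) = 6^(n+4) are Theta of each other: 6^(n+4) = 6^4 * 6^n = Theta(6^n).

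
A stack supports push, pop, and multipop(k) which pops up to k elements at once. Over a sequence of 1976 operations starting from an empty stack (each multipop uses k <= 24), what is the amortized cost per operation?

Each element is pushed exactly once and popped at most once (whether by pop or as part of a multipop). So the total number of individual pops over the whole sequence is at most the number of pushes, which is at most 1976. Total work <= 2 * 1976, hence O(1) amortized per operation.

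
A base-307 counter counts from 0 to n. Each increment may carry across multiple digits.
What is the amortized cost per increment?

Digit at position i changes every 307^i increments. Total digit changes over n increments: n * 307/(307-1) = O(n). Amortized: O(1).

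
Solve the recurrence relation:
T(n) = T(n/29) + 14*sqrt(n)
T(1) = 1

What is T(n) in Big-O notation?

Each level contributes sqrt(n/29^k). Geometric series with ratio 1/sqrt(29) < 1 sums to O(sqrt(n)).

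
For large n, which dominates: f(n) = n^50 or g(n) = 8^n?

g(n) = 8^n grows faster: any exponential with base > 1 dominates every polynomial.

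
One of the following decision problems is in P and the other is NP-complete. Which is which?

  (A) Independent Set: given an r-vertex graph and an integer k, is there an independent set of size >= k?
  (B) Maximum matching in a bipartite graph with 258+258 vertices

(A) is NP-complete: complement of Clique (with k part of the input).
(B) is P: Hopcroft-Karp runs in O(E sqrt(V)).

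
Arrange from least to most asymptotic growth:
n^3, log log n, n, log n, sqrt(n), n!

Ordered by growth rate: log log n < log n < sqrt(n) < n < n^3 < n!.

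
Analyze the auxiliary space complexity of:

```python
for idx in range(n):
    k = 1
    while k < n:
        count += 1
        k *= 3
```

Space complexity: O(1).
Only a constant amount of auxiliary storage is used; nothing grows with n.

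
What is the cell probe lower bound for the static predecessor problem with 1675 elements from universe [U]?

The Patrascu-Thorup lower bound shows any data structure on n = 1675 elements using O(n * polylog(n)) space requires Omega(log log U) query time. van Emde Boas trees achieve O(log log U) with O(U) space.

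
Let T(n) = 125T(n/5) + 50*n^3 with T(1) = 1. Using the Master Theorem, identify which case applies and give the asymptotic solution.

a=125, b=5, f(n)=50*n^3.
log_5(125) = 3, so n^(log_b(a)) = n^3.
f(n) = Theta(n^3), so Case 2 applies.
T(n) = Theta(n^3 log n).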